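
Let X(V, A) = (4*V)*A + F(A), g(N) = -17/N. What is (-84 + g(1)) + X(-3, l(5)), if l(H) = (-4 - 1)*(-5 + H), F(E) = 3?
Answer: -98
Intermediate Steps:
l(H) = 25 - 5*H (l(H) = -5*(-5 + H) = 25 - 5*H)
X(V, A) = 3 + 4*A*V (X(V, A) = (4*V)*A + 3 = 4*A*V + 3 = 3 + 4*A*V)
(-84 + g(1)) + X(-3, l(5)) = (-84 - 17/1) + (3 + 4*(25 - 5*5)*(-3)) = (-84 - 17*1) + (3 + 4*(25 - 25)*(-3)) = (-84 - 17) + (3 + 4*0*(-3)) = -101 + (3 + 0) = -101 + 3 = -98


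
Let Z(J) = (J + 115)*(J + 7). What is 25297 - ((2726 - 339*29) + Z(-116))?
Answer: 32293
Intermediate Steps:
Z(J) = (7 + J)*(115 + J) (Z(J) = (115 + J)*(7 + J) = (7 + J)*(115 + J))
25297 - ((2726 - 339*29) + Z(-116)) = 25297 - ((2726 - 339*29) + (805 + (-116)² + 122*(-116))) = 25297 - ((2726 - 9831) + (805 + 13456 - 14152)) = 25297 - (-7105 + 109) = 25297 - 1*(-6996) = 25297 + 6996 = 32293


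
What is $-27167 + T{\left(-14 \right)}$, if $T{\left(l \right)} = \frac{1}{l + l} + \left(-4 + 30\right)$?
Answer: $- \frac{759949}{28} \approx -27141.0$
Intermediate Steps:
$T{\left(l \right)} = 26 + \frac{1}{2 l}$ ($T{\left(l \right)} = \frac{1}{2 l} + 26 = 26 + \frac{1}{2 l}$)
$-27167 + T{\left(-14 \right)} = -27167 + \left(26 + \frac{1}{2 \left(-14\right)}\right) = -27167 + \left(26 + \frac{1}{2} \left(- \frac{1}{14}\right)\right) = -27167 + \left(26 - \frac{1}{28}\right) = -27167 + \frac{727}{28} = - \frac{759949}{28}$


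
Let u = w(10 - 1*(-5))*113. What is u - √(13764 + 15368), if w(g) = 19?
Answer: 2147 - 2*√7283 ≈ 1976.3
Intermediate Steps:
u = 2147 (u = 19*113 = 2147)
u - √(13764 + 15368) = 2147 - √(13764 + 15368) = 2147 - √29132 = 2147 - 2*√7283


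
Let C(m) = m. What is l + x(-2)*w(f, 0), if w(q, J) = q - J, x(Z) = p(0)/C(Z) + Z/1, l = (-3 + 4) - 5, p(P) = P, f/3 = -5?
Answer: 26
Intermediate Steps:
f = -15 (f = 3*(-5) = -15)
l = -4 (l = 1 - 5 = -4)
x(Z) = Z (x(Z) = 0/Z + Z/1 = 0 + Z*1 = 0 + Z = Z)
l + x(-2)*w(f, 0) = -4 - 2*(-15 - 1*0) = -4 - 2*(-15 + 0) = -4 - 2*(-15) = -4 + 30 = 26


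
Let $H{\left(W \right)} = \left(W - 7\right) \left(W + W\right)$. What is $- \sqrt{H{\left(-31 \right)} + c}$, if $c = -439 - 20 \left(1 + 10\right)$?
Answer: $- \sqrt{1697} \approx -41.195$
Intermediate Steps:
$H{\left(W \right)} = 2 W \left(-7 + W\right)$ ($H{\left(W \right)} = \left(-7 + W\right) 2 W = 2 W \left(-7 + W\right)$)
$c = -659$ ($c = -439 - 220 = -659$)
$- \sqrt{H{\left(-31 \right)} + c} = - \sqrt{2 \left(-31\right) \left(-7 - 31\right) - 659} = - \sqrt{2 \left(-31\right) \left(-38\right) - 659} = - \sqrt{2356 - 659} = - \sqrt{1697}$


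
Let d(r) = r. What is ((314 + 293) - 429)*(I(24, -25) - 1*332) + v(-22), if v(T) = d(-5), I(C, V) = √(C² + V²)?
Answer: -59101 + 178*√1201 ≈ -52932.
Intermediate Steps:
v(T) = -5
((314 + 293) - 429)*(I(24, -25) - 1*332) + v(-22) = ((314 + 293) - 429)*(√(24² + (-25)²) - 1*332) - 5 = (607 - 429)*(√(576 + 625) - 332) - 5 = 178*(√1201 - 332) - 5 = 178*(-332 + √1201) - 5 = (-59096 + 178*√1201) - 5 = -59101 + 178*√1201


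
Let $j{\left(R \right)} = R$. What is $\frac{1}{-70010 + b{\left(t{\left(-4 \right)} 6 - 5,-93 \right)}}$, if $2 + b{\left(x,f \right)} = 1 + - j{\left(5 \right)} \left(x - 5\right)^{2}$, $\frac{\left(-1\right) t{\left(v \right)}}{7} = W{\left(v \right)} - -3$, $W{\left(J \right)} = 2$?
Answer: $- \frac{1}{312011} \approx -3.205 \cdot 10^{-6}$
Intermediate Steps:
$t{\left(v \right)} = -35$ ($t{\left(v \right)} = - 7 \left(2 - -3\right) = - 7 \left(2 + 3\right) = \left(-7\right) 5 = -35$)
$b{\left(x,f \right)} = -1 - 5 \left(-5 + x\right)^{2}$ ($b{\left(x,f \right)} = -2 + \left(1 + \left(-1\right) 5 \left(x - 5\right)^{2}\right) = -2 - \left(-1 + 5 \left(-5 + x\right)^{2}\right) = -1 - 5 \left(-5 + x\right)^{2}$)
$\frac{1}{-70010 + b{\left(t{\left(-4 \right)} 6 - 5,-93 \right)}} = \frac{1}{-70010 - \left(1 + 5 \left(-5 - 215\right)^{2}\right)} = \frac{1}{-70010 - \left(1 + 5 \left(-220\right)^{2}\right)} = \frac{1}{-70010 - 242001} = \frac{1}{-312011} = - \frac{1}{312011}$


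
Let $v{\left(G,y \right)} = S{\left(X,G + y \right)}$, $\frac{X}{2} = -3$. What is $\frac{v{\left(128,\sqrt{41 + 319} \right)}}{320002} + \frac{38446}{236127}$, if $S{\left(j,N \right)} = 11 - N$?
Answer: $\frac{12275170033}{75561112254} - \frac{3 \sqrt{10}}{160001} \approx 0.16239$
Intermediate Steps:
$X = -6$ ($X = 2 \left(-3\right) = -6$)
$v{\left(G,y \right)} = 11 - G - y$ ($v{\left(G,y \right)} = 11 - \left(G + y\right) = 11 - G - y$)
$\frac{v{\left(128,\sqrt{41 + 319} \right)}}{320002} + \frac{38446}{236127} = \frac{11 - 128 - \sqrt{41 + 319}}{320002} + \frac{38446}{236127} = \left(11 - 128 - \sqrt{360}\right) \frac{1}{320002} + 38446 \cdot \frac{1}{236127} = \left(11 - 128 - 6 \sqrt{10}\right) \frac{1}{320002} + \frac{38446}{236127} = \left(-117 - 6 \sqrt{10}\right) \frac{1}{320002} + \frac{38446}{236127} = \left(- \frac{117}{320002} - \frac{3 \sqrt{10}}{160001}\right) + \frac{38446}{236127} = \frac{12275170033}{75561112254} - \frac{3 \sqrt{10}}{160001}$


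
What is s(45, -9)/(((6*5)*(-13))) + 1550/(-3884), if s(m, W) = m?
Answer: -6494/12623 ≈ -0.51446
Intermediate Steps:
s(45, -9)/(((6*5)*(-13))) + 1550/(-3884) = 45/(((6*5)*(-13))) + 1550/(-3884) = 45/((30*(-13))) + 1550*(-1/3884) = 45/(-390) - 775/1942 = 45*(-1/390) - 775/1942 = -3/26 - 775/1942 = -6494/12623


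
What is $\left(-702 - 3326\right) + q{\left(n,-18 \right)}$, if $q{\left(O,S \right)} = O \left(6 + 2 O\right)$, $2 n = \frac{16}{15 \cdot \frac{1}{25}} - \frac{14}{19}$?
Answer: $- \frac{11741992}{3249} \approx -3614.0$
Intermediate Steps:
$n = \frac{739}{57}$ ($n = \frac{\frac{16}{15 \cdot \frac{1}{25}} - \frac{14}{19}}{2} = \frac{\frac{16}{\frac{3}{5}} - \frac{14}{19}}{2} = \frac{16 \cdot \frac{5}{3} - \frac{14}{19}}{2} = \frac{\frac{80}{3} - \frac{14}{19}}{2} = \frac{1}{2} \cdot \frac{1478}{57} = \frac{739}{57} \approx 12.965$)
$\left(-702 - 3326\right) + q{\left(n,-18 \right)} = \left(-702 - 3326\right) + 2 \cdot \frac{739}{57} \left(3 + \frac{739}{57}\right) = -4028 + 2 \cdot \frac{739}{57} \cdot \frac{910}{57} = -4028 + \frac{1344980}{3249} = - \frac{11741992}{3249}$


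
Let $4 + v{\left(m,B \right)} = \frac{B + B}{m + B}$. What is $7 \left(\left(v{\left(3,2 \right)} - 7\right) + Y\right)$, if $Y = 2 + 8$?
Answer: $- \frac{7}{5} \approx -1.4$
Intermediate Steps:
$Y = 10$
$v{\left(m,B \right)} = -4 + \frac{2 B}{B + m}$ ($v{\left(m,B \right)} = -4 + \frac{B + B}{m + B} = -4 + \frac{2 B}{B + m}$)
$7 \left(\left(v{\left(3,2 \right)} - 7\right) + Y\right) = 7 \left(\left(\frac{2 \left(\left(-1\right) 2 - 6\right)}{2 + 3} - 7\right) + 10\right) = 7 \left(\left(\frac{2 \left(-2 - 6\right)}{5} - 7\right) + 10\right) = 7 \left(\left(2 \cdot \frac{1}{5} \left(-8\right) - 7\right) + 10\right) = 7 \left(\left(- \frac{16}{5} - 7\right) + 10\right) = 7 \left(- \frac{51}{5} + 10\right) = 7 \left(- \frac{1}{5}\right) = - \frac{7}{5}$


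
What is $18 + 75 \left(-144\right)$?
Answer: $-10782$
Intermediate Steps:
$18 + 75 \left(-144\right) = 18 - 10800 = -10782$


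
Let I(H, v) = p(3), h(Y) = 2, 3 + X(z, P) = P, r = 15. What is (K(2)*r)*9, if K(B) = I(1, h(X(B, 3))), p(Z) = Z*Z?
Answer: 1215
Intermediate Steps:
X(z, P) = -3 + P
p(Z) = Z**2
I(H, v) = 9 (I(H, v) = 3**2 = 9)
K(B) = 9
(K(2)*r)*9 = (9*15)*9 = 135*9 = 1215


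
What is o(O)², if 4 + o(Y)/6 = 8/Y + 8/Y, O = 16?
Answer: 324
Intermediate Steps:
o(Y) = -24 + 96/Y (o(Y) = -24 + 6*(8/Y + 8/Y) = -24 + 6*(16/Y) = -24 + 96/Y)
o(O)² = (-24 + 96/16)² = (-24 + 96*(1/16))² = (-24 + 6)² = (-18)² = 324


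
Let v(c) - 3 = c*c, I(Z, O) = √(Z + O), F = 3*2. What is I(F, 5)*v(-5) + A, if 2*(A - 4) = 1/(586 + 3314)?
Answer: 31201/7800 + 28*√11 ≈ 96.866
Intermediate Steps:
F = 6
I(Z, O) = √(O + Z)
v(c) = 3 + c² (v(c) = 3 + c*c = 3 + c²)
A = 31201/7800 (A = 4 + 1/(2*(586 + 3314)) = 4 + (½)/3900 = 4 + (½)*(1/3900) = 4 + 1/7800 = 31201/7800 ≈ 4.0001)
I(F, 5)*v(-5) + A = √(5 + 6)*(3 + (-5)²) + 31201/7800 = √11*(3 + 25) + 31201/7800 = √11*28 + 31201/7800 = 28*√11 + 31201/7800 = 31201/7800 + 28*√11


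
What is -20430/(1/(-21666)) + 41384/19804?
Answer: 2191492727726/4951 ≈ 4.4264e+8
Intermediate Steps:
-20430/(1/(-21666)) + 41384/19804 = -20430/(-1/21666) + 41384*(1/19804) = -20430*(-21666) + 10346/4951 = 442636380 + 10346/4951 = 2191492727726/4951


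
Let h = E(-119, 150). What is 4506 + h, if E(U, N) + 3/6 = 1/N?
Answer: 337913/75 ≈ 4505.5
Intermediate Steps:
E(U, N) = -1/2 + 1/N
h = -37/75 (h = (1/2)*(2 - 1*150)/150 = (1/2)*(1/150)*(2 - 150) = (1/2)*(1/150)*(-148) = -37/75 ≈ -0.49333)
4506 + h = 4506 - 37/75 = 337913/75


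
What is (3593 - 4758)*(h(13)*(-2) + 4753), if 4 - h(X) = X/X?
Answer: -5530255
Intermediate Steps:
h(X) = 3 (h(X) = 4 - X/X = 4 - 1*1 = 4 - 1 = 3)
(3593 - 4758)*(h(13)*(-2) + 4753) = (3593 - 4758)*(3*(-2) + 4753) = -1165*(-6 + 4753) = -1165*4747 = -5530255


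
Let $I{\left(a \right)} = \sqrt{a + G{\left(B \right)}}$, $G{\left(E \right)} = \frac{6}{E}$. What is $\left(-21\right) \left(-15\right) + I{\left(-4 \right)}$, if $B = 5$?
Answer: $315 + \frac{i \sqrt{70}}{5} \approx 315.0 + 1.6733 i$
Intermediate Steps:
$I{\left(a \right)} = \sqrt{\frac{6}{5} + a}$ ($I{\left(a \right)} = \sqrt{a + \frac{6}{5}} = \sqrt{\frac{6}{5} + a}$)
$\left(-21\right) \left(-15\right) + I{\left(-4 \right)} = \left(-21\right) \left(-15\right) + \frac{\sqrt{30 + 25 \left(-4\right)}}{5} = 315 + \frac{\sqrt{30 - 100}}{5} = 315 + \frac{\sqrt{-70}}{5} = 315 + \frac{i \sqrt{70}}{5}$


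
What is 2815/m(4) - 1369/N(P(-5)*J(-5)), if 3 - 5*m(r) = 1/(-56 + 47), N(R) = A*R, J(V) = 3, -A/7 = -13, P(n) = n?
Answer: 24707101/5460 ≈ 4525.1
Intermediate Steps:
A = 91 (A = -7*(-13) = 91)
N(R) = 91*R
m(r) = 28/45 (m(r) = ⅗ - 1/(5*(-56 + 47)) = ⅗ - ⅕/(-9) = ⅗ - ⅕*(-⅑) = ⅗ + 1/45 = 28/45)
2815/m(4) - 1369/N(P(-5)*J(-5)) = 2815/(28/45) - 1369/(91*(-5*3)) = 2815*(45/28) - 1369/(91*(-15)) = 126675/28 - 1369/(-1365) = 126675/28 - 1369*(-1/1365) = 126675/28 + 1369/1365 = 24707101/5460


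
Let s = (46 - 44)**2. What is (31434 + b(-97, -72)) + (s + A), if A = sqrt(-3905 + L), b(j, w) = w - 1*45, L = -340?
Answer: 31321 + I*sqrt(4245) ≈ 31321.0 + 65.154*I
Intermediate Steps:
b(j, w) = -45 + w (b(j, w) = w - 45 = -45 + w)
s = 4 (s = 2**2 = 4)
A = I*sqrt(4245) (A = sqrt(-3905 - 340) = sqrt(-4245) = I*sqrt(4245) ≈ 65.154*I)
(31434 + b(-97, -72)) + (s + A) = (31434 + (-45 - 72)) + (4 + I*sqrt(4245)) = (31434 - 117) + (4 + I*sqrt(4245)) = 31317 + (4 + I*sqrt(4245)) = 31321 + I*sqrt(4245)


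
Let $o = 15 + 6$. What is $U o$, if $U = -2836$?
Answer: $-59556$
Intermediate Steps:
$o = 21$
$U o = \left(-2836\right) 21 = -59556$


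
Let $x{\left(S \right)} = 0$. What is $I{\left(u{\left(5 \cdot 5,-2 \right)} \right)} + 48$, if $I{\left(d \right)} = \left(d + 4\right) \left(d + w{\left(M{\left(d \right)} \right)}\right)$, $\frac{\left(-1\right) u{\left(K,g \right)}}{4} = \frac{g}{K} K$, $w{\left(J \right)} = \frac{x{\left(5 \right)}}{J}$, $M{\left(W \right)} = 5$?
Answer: $144$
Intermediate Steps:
$w{\left(J \right)} = 0$ ($w{\left(J \right)} = \frac{0}{J} = 0$)
$u{\left(K,g \right)} = - 4 g$ ($u{\left(K,g \right)} = - 4 \frac{g}{K} K = - 4 g$)
$I{\left(d \right)} = d \left(4 + d\right)$ ($I{\left(d \right)} = \left(d + 4\right) \left(d + 0\right) = \left(4 + d\right) d = d \left(4 + d\right)$)
$I{\left(u{\left(5 \cdot 5,-2 \right)} \right)} + 48 = \left(-4\right) \left(-2\right) \left(4 - -8\right) + 48 = 8 \left(4 + 8\right) + 48 = 8 \cdot 12 + 48 = 96 + 48 = 144$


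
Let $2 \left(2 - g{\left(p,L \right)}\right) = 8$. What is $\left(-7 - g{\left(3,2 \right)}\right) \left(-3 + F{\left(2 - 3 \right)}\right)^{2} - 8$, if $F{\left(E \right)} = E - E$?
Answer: $-53$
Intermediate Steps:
$g{\left(p,L \right)} = -2$ ($g{\left(p,L \right)} = 2 - 4 = -2$)
$F{\left(E \right)} = 0$
$\left(-7 - g{\left(3,2 \right)}\right) \left(-3 + F{\left(2 - 3 \right)}\right)^{2} - 8 = \left(-7 - -2\right) \left(-3 + 0\right)^{2} - 8 = \left(-7 + 2\right) \left(-3\right)^{2} - 8 = \left(-5\right) 9 - 8 = -45 - 8 = -53$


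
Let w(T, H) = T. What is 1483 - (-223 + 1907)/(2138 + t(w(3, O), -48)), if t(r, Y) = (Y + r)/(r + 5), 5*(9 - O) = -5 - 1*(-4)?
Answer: 25285025/17059 ≈ 1482.2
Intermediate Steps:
O = 46/5 (O = 9 - (-5 - 1*(-4))/5 = 9 - (-5 + 4)/5 = 9 - 1/5*(-1) = 9 + 1/5 = 46/5 ≈ 9.2000)
t(r, Y) = (Y + r)/(5 + r)
1483 - (-223 + 1907)/(2138 + t(w(3, O), -48)) = 1483 - (-223 + 1907)/(2138 + (-48 + 3)/(5 + 3)) = 1483 - 1684/(2138 - 45/8) = 1483 - 1684/17059/8 = 1483 - 1684*8/17059 = 1483 - 1*13472/17059 = 1483 - 13472/17059 = 25285025/17059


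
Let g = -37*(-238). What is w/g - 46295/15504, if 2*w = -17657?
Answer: -16016201/4015536 ≈ -3.9886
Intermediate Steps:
w = -17657/2 (w = (1/2)*(-17657) = -17657/2 ≈ -8828.5)
g = 8806
w/g - 46295/15504 = -17657/2/8806 - 46295/15504 = -17657/2*1/8806 - 46295*1/15504 = -17657/17612 - 46295/15504 = -16016201/4015536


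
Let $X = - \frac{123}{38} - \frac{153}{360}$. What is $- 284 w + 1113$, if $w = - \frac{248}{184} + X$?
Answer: $\frac{11081209}{4370} \approx 2535.7$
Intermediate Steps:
$X = - \frac{2783}{760}$ ($X = \left(-123\right) \frac{1}{38} - \frac{17}{40} = - \frac{123}{38} - \frac{17}{40} = - \frac{2783}{760} \approx -3.6618$)
$w = - \frac{87569}{17480}$ ($w = - \frac{248}{184} - \frac{2783}{760} = \left(-248\right) \frac{1}{184} - \frac{2783}{760} = - \frac{31}{23} - \frac{2783}{760} = - \frac{87569}{17480} \approx -5.0097$)
$- 284 w + 1113 = \left(-284\right) \left(- \frac{87569}{17480}\right) + 1113 = \frac{6217399}{4370} + 1113 = \frac{11081209}{4370}$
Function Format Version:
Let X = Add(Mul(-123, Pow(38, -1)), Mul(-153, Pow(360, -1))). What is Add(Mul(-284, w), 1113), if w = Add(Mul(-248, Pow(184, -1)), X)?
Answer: Rational(11081209, 4370) ≈ 2535.7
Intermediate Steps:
X = Rational(-2783, 760) (X = Add(Mul(-123, Rational(1, 38)), Mul(-153, Rational(1, 360))) = Add(Rational(-123, 38), Rational(-17, 40)) = Rational(-2783, 760) ≈ -3.6618)
w = Rational(-87569, 17480) (w = Add(Mul(-248, Pow(184, -1)), Rational(-2783, 760)) = Add(Mul(-248, Rational(1, 184)), Rational(-2783, 760)) = Add(Rational(-31, 23), Rational(-2783, 760)) = Rational(-87569, 17480) ≈ -5.0097)
Add(Mul(-284, w), 1113) = Add(Mul(-284, Rational(-87569, 17480)), 1113) = Add(Rational(6217399, 4370), 1113) = Rational(11081209, 4370)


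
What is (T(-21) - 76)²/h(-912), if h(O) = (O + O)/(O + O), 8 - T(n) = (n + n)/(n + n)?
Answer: 4761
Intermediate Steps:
T(n) = 7 (T(n) = 8 - (n + n)/(n + n) = 8 - 2*n/(2*n) = 8 - 2*n*1/(2*n) = 8 - 1*1 = 8 - 1 = 7)
h(O) = 1 (h(O) = (2*O)/((2*O)) = (2*O)*(1/(2*O)) = 1)
(T(-21) - 76)²/h(-912) = (7 - 76)²/1 = (-69)²*1 = 4761*1 = 4761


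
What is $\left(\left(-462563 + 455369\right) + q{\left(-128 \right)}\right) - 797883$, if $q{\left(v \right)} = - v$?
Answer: $-804949$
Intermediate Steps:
$\left(\left(-462563 + 455369\right) + q{\left(-128 \right)}\right) - 797883 = \left(\left(-462563 + 455369\right) - -128\right) - 797883 = \left(-7194 + 128\right) - 797883 = -7066 - 797883 = -804949$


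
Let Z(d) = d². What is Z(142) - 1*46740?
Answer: -26576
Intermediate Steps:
Z(142) - 1*46740 = 142² - 1*46740 = 20164 - 46740 = -26576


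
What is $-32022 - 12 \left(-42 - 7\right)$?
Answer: $-31434$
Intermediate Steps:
$-32022 - 12 \left(-42 - 7\right) = -32022 - -588 = -32022 + 588 = -31434$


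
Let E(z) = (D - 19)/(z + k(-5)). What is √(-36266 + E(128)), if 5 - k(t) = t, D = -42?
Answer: I*√690658122/138 ≈ 190.44*I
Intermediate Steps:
k(t) = 5 - t
E(z) = -61/(10 + z) (E(z) = (-42 - 19)/(z + (5 - 1*(-5))) = -61/(z + (5 + 5)) = -61/(z + 10) = -61/(10 + z))
√(-36266 + E(128)) = √(-36266 - 61/(10 + 128)) = √(-36266 - 61/138) = √(-5004769/138) = I*√690658122/138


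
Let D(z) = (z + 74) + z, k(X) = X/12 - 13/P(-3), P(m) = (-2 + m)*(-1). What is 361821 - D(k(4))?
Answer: 5426273/15 ≈ 3.6175e+5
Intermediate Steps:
P(m) = 2 - m
k(X) = -13/5 + X/12 (k(X) = X/12 - 13/(2 - 1*(-3)) = X*(1/12) - 13/(2 + 3) = X/12 - 13/5 = -13/5 + X/12)
D(z) = 74 + 2*z (D(z) = (74 + z) + z = 74 + 2*z)
361821 - D(k(4)) = 361821 - (74 + 2*(-13/5 + (1/12)*4)) = 361821 - (74 + 2*(-13/5 + ⅓)) = 361821 - (74 + 2*(-34/15)) = 361821 - (74 - 68/15) = 361821 - 1*1042/15 = 361821 - 1042/15 = 5426273/15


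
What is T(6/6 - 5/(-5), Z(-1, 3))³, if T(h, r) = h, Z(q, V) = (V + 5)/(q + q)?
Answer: 8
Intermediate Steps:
Z(q, V) = (5 + V)/(2*q) (Z(q, V) = (5 + V)/((2*q)) = (5 + V)*(1/(2*q)) = (5 + V)/(2*q))
T(6/6 - 5/(-5), Z(-1, 3))³ = (6/6 - 5/(-5))³ = (6*(⅙) - 5*(-⅕))³ = (1 + 1)³ = 2³ = 8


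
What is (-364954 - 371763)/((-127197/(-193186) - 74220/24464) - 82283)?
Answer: 62174998412428/6944448257099 ≈ 8.9532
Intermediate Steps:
(-364954 - 371763)/((-127197/(-193186) - 74220/24464) - 82283) = -736717/((-127197*(-1/193186) - 74220*1/24464) - 82283) = -736717/((18171/27598 - 18555/6116) - 82283) = -736717/(-200473527/84394684 - 82283) = -736717/(-6944448257099/84394684) = -736717*(-84394684/6944448257099) = 62174998412428/6944448257099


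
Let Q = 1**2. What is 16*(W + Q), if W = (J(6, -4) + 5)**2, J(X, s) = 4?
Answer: 1312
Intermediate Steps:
Q = 1
W = 81 (W = (4 + 5)**2 = 9**2 = 81)
16*(W + Q) = 16*(81 + 1) = 16*82 = 1312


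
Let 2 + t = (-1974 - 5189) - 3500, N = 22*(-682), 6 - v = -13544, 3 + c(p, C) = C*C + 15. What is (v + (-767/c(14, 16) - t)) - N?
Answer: 10509925/268 ≈ 39216.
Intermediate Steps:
c(p, C) = 12 + C**2 (c(p, C) = -3 + (C*C + 15) = -3 + (C**2 + 15) = -3 + (15 + C**2) = 12 + C**2)
v = 13550 (v = 6 - 1*(-13544) = 6 + 13544 = 13550)
N = -15004
t = -10665 (t = -2 + ((-1974 - 5189) - 3500) = -2 + (-7163 - 3500) = -2 - 10663 = -10665)
(v + (-767/c(14, 16) - t)) - N = (13550 + (-767/(12 + 16**2) - 1*(-10665))) - 1*(-15004) = (13550 + (-767/(12 + 256) + 10665)) + 15004 = (13550 + (-767/268 + 10665)) + 15004 = (13550 + 2857453/268) + 15004 = 6488853/268 + 15004 = 10509925/268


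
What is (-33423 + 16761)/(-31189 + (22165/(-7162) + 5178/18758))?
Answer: 1119226495476/2095229264339 ≈ 0.53418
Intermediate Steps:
(-33423 + 16761)/(-31189 + (22165/(-7162) + 5178/18758)) = -16662/(-31189 + (22165*(-1/7162) + 5178*(1/18758))) = -16662/(-31189 + (-22165/7162 + 2589/9379)) = -16662/(-31189 - 189343117/67172398) = -16662/(-2095229264339/67172398) = -16662*(-67172398/2095229264339) = 1119226495476/2095229264339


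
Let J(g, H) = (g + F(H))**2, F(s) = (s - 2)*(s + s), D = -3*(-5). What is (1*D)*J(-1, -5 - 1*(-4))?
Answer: 375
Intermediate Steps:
D = 15
F(s) = 2*s*(-2 + s) (F(s) = (-2 + s)*(2*s) = 2*s*(-2 + s))
J(g, H) = (g + 2*H*(-2 + H))**2
(1*D)*J(-1, -5 - 1*(-4)) = (1*15)*(-1 + 2*(-5 - 1*(-4))*(-2 + (-5 - 1*(-4))))**2 = 15*(-1 + 2*(-5 + 4)*(-2 + (-5 + 4)))**2 = 15*(-1 + 2*(-1)*(-2 - 1))**2 = 15*(-1 + 2*(-1)*(-3))**2 = 15*(-1 + 6)**2 = 15*5**2 = 15*25 = 375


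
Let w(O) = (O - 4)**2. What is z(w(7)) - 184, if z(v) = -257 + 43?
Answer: -398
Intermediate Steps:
w(O) = (-4 + O)**2
z(v) = -214
z(w(7)) - 184 = -214 - 184 = -398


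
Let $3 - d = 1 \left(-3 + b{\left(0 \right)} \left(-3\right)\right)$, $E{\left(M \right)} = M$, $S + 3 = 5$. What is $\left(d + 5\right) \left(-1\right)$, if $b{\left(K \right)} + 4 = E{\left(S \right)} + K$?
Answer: $-5$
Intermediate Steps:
$S = 2$ ($S = -3 + 5 = 2$)
$b{\left(K \right)} = -2 + K$ ($b{\left(K \right)} = -4 + \left(2 + K\right) = -2 + K$)
$d = 0$ ($d = 3 - 1 \left(-3 + \left(-2 + 0\right) \left(-3\right)\right) = 3 - 1 \left(-3 - -6\right) = 3 - 1 \left(-3 + 6\right) = 3 - 1 \cdot 3 = 3 - 3 = 0$)
$\left(d + 5\right) \left(-1\right) = \left(0 + 5\right) \left(-1\right) = 5 \left(-1\right) = -5$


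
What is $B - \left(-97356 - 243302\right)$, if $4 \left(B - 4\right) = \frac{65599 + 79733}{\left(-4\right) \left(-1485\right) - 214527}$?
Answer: $\frac{23685876087}{69529} \approx 3.4066 \cdot 10^{5}$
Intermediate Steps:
$B = \frac{266005}{69529}$ ($B = 4 + \frac{\left(65599 + 79733\right) \frac{1}{\left(-4\right) \left(-1485\right) - 214527}}{4} = 4 + \frac{145332 \frac{1}{5940 - 214527}}{4} = 4 + \frac{145332 \frac{1}{-208587}}{4} = 4 + \frac{145332 \left(- \frac{1}{208587}\right)}{4} = 4 + \frac{1}{4} \left(- \frac{48444}{69529}\right) = 4 - \frac{12111}{69529} = \frac{266005}{69529} \approx 3.8258$)
$B - \left(-97356 - 243302\right) = \frac{266005}{69529} - \left(-97356 - 243302\right) = \frac{266005}{69529} - -340658 = \frac{266005}{69529} + 340658 = \frac{23685876087}{69529}$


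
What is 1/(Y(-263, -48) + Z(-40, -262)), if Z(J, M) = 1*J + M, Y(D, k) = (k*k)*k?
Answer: -1/110894 ≈ -9.0176e-6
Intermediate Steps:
Y(D, k) = k³ (Y(D, k) = k²*k = k³)
Z(J, M) = J + M
1/(Y(-263, -48) + Z(-40, -262)) = 1/((-48)³ + (-40 - 262)) = 1/(-110592 - 302) = 1/(-110894) = -1/110894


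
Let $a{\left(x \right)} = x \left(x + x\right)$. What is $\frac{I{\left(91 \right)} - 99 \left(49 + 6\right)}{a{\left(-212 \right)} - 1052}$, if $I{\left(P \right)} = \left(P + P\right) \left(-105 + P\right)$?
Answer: $- \frac{7993}{88836} \approx -0.089975$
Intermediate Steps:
$I{\left(P \right)} = 2 P \left(-105 + P\right)$
$a{\left(x \right)} = 2 x^{2}$ ($a{\left(x \right)} = x 2 x = 2 x^{2}$)
$\frac{I{\left(91 \right)} - 99 \left(49 + 6\right)}{a{\left(-212 \right)} - 1052} = \frac{2 \cdot 91 \left(-105 + 91\right) - 99 \left(49 + 6\right)}{2 \left(-212\right)^{2} - 1052} = \frac{2 \cdot 91 \left(-14\right) - 5445}{2 \cdot 44944 - 1052} = \frac{-2548 - 5445}{89888 - 1052} = - \frac{7993}{88836}$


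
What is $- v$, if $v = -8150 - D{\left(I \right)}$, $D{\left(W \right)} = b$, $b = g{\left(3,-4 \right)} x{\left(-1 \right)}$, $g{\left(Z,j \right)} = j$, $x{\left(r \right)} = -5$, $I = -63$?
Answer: $8170$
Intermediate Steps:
$b = 20$ ($b = \left(-4\right) \left(-5\right) = 20$)
$D{\left(W \right)} = 20$
$v = -8170$ ($v = -8150 - 20 = -8170$)
$- v = \left(-1\right) \left(-8170\right) = 8170$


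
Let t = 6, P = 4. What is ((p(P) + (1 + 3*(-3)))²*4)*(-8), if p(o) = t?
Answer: -128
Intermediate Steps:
p(o) = 6
((p(P) + (1 + 3*(-3)))²*4)*(-8) = ((6 + (1 + 3*(-3)))²*4)*(-8) = ((6 + (1 - 9))²*4)*(-8) = ((6 - 8)²*4)*(-8) = ((-2)²*4)*(-8) = (4*4)*(-8) = 16*(-8) = -128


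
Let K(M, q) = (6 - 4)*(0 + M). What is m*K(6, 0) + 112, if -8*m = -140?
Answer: 322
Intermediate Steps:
K(M, q) = 2*M
m = 35/2 (m = -1/8*(-140) = 35/2 ≈ 17.500)
m*K(6, 0) + 112 = 35*(2*6)/2 + 112 = (35/2)*12 + 112 = 210 + 112 = 322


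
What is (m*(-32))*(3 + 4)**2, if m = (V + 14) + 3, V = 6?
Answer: -36064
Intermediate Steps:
m = 23 (m = (6 + 14) + 3 = 20 + 3 = 23)
(m*(-32))*(3 + 4)**2 = (23*(-32))*(3 + 4)**2 = -736*7**2 = -736*49 = -36064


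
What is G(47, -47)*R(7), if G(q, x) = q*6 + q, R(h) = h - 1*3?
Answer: 1316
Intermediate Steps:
R(h) = -3 + h (R(h) = h - 3 = -3 + h)
G(q, x) = 7*q (G(q, x) = 6*q + q = 7*q)
G(47, -47)*R(7) = (7*47)*(-3 + 7) = 329*4 = 1316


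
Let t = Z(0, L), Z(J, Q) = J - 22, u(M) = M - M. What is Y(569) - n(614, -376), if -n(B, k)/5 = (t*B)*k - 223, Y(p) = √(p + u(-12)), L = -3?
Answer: 25393925 + √569 ≈ 2.5394e+7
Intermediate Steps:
u(M) = 0
Y(p) = √p (Y(p) = √(p + 0) = √p)
Z(J, Q) = -22 + J
t = -22 (t = -22 + 0 = -22)
n(B, k) = 1115 + 110*B*k (n(B, k) = -5*((-22*B)*k - 223) = -5*(-22*B*k - 223) = -5*(-223 - 22*B*k) = 1115 + 110*B*k)
Y(569) - n(614, -376) = √569 - (1115 + 110*614*(-376)) = √569 - (1115 - 25395040) = √569 - 1*(-25393925) = √569 + 25393925 = 25393925 + √569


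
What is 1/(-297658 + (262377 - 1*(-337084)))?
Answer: 1/301803 ≈ 3.3134e-6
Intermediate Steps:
1/(-297658 + (262377 - 1*(-337084))) = 1/(-297658 + (262377 + 337084)) = 1/(-297658 + 599461) = 1/301803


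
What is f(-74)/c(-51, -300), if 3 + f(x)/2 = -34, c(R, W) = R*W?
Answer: -37/7650 ≈ -0.0048366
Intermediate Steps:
f(x) = -74 (f(x) = -6 + 2*(-34) = -6 - 68 = -74)
f(-74)/c(-51, -300) = -74/((-51*(-300))) = -74/15300 = -74*1/15300 = -37/7650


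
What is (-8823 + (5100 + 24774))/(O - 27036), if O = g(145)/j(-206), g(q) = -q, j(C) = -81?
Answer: -1705131/2189771 ≈ -0.77868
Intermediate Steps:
O = 145/81 (O = -1*145/(-81) = -145*(-1/81) = 145/81 ≈ 1.7901)
(-8823 + (5100 + 24774))/(O - 27036) = (-8823 + (5100 + 24774))/(145/81 - 27036) = (-8823 + 29874)/(-2189771/81) = 21051*(-81/2189771) = -1705131/2189771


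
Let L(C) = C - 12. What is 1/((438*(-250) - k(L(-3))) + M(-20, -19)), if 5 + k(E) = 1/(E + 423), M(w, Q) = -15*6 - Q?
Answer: -408/44702929 ≈ -9.1269e-6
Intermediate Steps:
M(w, Q) = -90 - Q
L(C) = -12 + C
k(E) = -5 + 1/(423 + E) (k(E) = -5 + 1/(E + 423) = -5 + 1/(423 + E))
1/((438*(-250) - k(L(-3))) + M(-20, -19)) = 1/((438*(-250) - (-2114 - 5*(-12 - 3))/(423 + (-12 - 3))) + (-90 - 1*(-19))) = 1/((-109500 - (-2114 - 5*(-15))/(423 - 15)) + (-90 + 19)) = 1/((-109500 - (-2114 + 75)/408) - 71) = 1/((-109500 - (-2039)/408) - 71) = 1/((-109500 - 1*(-2039/408)) - 71) = 1/((-109500 + 2039/408) - 71) = 1/(-44673961/408 - 71) = 1/(-44702929/408) = -408/44702929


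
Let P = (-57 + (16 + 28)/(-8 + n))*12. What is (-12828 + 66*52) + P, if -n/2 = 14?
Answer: -30284/3 ≈ -10095.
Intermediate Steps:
n = -28 (n = -2*14 = -28)
P = -2096/3 (P = (-57 + (16 + 28)/(-8 - 28))*12 = (-57 + 44/(-36))*12 = (-57 + 44*(-1/36))*12 = (-57 - 11/9)*12 = -524/9*12 = -2096/3 ≈ -698.67)
(-12828 + 66*52) + P = (-12828 + 66*52) - 2096/3 = (-12828 + 3432) - 2096/3 = -9396 - 2096/3 = -30284/3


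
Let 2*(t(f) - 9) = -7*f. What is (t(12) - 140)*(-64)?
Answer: 11072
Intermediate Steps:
t(f) = 9 - 7*f/2 (t(f) = 9 + (-7*f)/2 = 9 - 7*f/2)
(t(12) - 140)*(-64) = ((9 - 7/2*12) - 140)*(-64) = ((9 - 42) - 140)*(-64) = (-33 - 140)*(-64) = -173*(-64) = 11072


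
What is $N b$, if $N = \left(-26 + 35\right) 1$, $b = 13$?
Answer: $117$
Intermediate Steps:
$N = 9$ ($N = 9 \cdot 1 = 9$)
$N b = 9 \cdot 13 = 117$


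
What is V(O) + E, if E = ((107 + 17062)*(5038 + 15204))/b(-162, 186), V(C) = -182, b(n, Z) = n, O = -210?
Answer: -57927397/27 ≈ -2.1455e+6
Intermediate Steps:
E = -57922483/27 (E = ((107 + 17062)*(5038 + 15204))/(-162) = (17169*20242)*(-1/162) = 347534898*(-1/162) = -57922483/27 ≈ -2.1453e+6)
V(O) + E = -182 - 57922483/27 = -57927397/27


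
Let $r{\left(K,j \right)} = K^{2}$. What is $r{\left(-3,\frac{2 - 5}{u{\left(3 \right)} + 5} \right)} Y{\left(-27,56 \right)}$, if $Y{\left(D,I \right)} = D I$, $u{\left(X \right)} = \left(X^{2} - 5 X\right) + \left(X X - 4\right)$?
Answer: $-13608$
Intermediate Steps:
$u{\left(X \right)} = -4 - 5 X + 2 X^{2}$ ($u{\left(X \right)} = \left(X^{2} - 5 X\right) + \left(X^{2} - 4\right) = \left(X^{2} - 5 X\right) + \left(-4 + X^{2}\right) = -4 - 5 X + 2 X^{2}$)
$r{\left(-3,\frac{2 - 5}{u{\left(3 \right)} + 5} \right)} Y{\left(-27,56 \right)} = \left(-3\right)^{2} \left(\left(-27\right) 56\right) = 9 \left(-1512\right) = -13608$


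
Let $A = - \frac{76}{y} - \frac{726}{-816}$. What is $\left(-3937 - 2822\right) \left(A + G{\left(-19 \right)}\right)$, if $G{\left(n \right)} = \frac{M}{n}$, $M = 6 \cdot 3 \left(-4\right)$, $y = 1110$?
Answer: $- \frac{14897541189}{478040} \approx -31164.0$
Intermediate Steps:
$M = -72$ ($M = 18 \left(-4\right) = -72$)
$G{\left(n \right)} = - \frac{72}{n}$
$A = \frac{61987}{75480}$ ($A = - \frac{76}{1110} - \frac{726}{-816} = \left(-76\right) \frac{1}{1110} - - \frac{121}{136} = - \frac{38}{555} + \frac{121}{136} = \frac{61987}{75480} \approx 0.82124$)
$\left(-3937 - 2822\right) \left(A + G{\left(-19 \right)}\right) = \left(-3937 - 2822\right) \left(\frac{61987}{75480} - \frac{72}{-19}\right) = - 6759 \left(\frac{61987}{75480} - - \frac{72}{19}\right) = - 6759 \left(\frac{61987}{75480} + \frac{72}{19}\right) = \left(-6759\right) \frac{6612313}{1434120} = - \frac{14897541189}{478040}$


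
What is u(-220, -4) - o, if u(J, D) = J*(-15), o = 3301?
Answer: -1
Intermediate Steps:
u(J, D) = -15*J
u(-220, -4) - o = -15*(-220) - 1*3301 = 3300 - 3301 = -1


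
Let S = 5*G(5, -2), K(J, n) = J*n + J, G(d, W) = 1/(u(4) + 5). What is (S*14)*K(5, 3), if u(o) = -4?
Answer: 1400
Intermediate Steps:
G(d, W) = 1 (G(d, W) = 1/(-4 + 5) = 1/1 = 1)
K(J, n) = J + J*n
S = 5 (S = 5*1 = 5)
(S*14)*K(5, 3) = (5*14)*(5*(1 + 3)) = 70*(5*4) = 70*20 = 1400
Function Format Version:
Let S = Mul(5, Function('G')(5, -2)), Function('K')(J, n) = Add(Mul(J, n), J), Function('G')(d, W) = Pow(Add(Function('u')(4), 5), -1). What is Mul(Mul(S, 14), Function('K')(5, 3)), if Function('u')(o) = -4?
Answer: 1400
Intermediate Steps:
Function('G')(d, W) = 1 (Function('G')(d, W) = Pow(Add(-4, 5), -1) = Pow(1, -1) = 1)
Function('K')(J, n) = Add(J, Mul(J, n))
S = 5 (S = Mul(5, 1) = 5)
Mul(Mul(S, 14), Function('K')(5, 3)) = Mul(Mul(5, 14), Mul(5, Add(1, 3))) = Mul(70, Mul(5, 4)) = Mul(70, 20) = 1400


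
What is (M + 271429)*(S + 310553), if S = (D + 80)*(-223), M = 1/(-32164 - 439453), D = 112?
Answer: 34273155455884004/471617 ≈ 7.2672e+10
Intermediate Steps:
M = -1/471617 (M = 1/(-471617) = -1/471617 ≈ -2.1204e-6)
S = -42816 (S = (112 + 80)*(-223) = 192*(-223) = -42816)
(M + 271429)*(S + 310553) = (-1/471617 + 271429)*(-42816 + 310553) = (128010530692/471617)*267737 = 34273155455884004/471617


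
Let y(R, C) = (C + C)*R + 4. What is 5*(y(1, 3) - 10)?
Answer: 0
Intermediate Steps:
y(R, C) = 4 + 2*C*R (y(R, C) = (2*C)*R + 4 = 2*C*R + 4 = 4 + 2*C*R)
5*(y(1, 3) - 10) = 5*((4 + 2*3*1) - 10) = 5*((4 + 6) - 10) = 5*(10 - 10) = 5*0 = 0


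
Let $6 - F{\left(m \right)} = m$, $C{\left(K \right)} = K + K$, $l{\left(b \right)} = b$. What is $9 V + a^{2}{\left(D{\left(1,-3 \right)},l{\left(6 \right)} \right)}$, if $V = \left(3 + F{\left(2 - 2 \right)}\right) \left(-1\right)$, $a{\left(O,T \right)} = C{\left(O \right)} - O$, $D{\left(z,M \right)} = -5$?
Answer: $-56$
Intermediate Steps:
$C{\left(K \right)} = 2 K$
$a{\left(O,T \right)} = O$ ($a{\left(O,T \right)} = 2 O - O = O$)
$F{\left(m \right)} = 6 - m$
$V = -9$ ($V = \left(3 + \left(6 - \left(2 - 2\right)\right)\right) \left(-1\right) = \left(3 + \left(6 - 0\right)\right) \left(-1\right) = \left(3 + \left(6 + 0\right)\right) \left(-1\right) = \left(3 + 6\right) \left(-1\right) = 9 \left(-1\right) = -9$)
$9 V + a^{2}{\left(D{\left(1,-3 \right)},l{\left(6 \right)} \right)} = 9 \left(-9\right) + \left(-5\right)^{2} = -81 + 25 = -56$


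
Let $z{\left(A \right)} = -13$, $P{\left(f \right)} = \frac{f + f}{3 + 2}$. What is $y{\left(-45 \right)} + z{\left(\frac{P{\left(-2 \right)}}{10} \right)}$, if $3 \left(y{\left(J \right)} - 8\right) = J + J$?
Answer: $-35$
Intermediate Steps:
$y{\left(J \right)} = 8 + \frac{2 J}{3}$ ($y{\left(J \right)} = 8 + \frac{J + J}{3} = 8 + \frac{2 J}{3}$)
$P{\left(f \right)} = \frac{2 f}{5}$
$y{\left(-45 \right)} + z{\left(\frac{P{\left(-2 \right)}}{10} \right)} = \left(8 + \frac{2}{3} \left(-45\right)\right) - 13 = \left(8 - 30\right) - 13 = -22 - 13 = -35$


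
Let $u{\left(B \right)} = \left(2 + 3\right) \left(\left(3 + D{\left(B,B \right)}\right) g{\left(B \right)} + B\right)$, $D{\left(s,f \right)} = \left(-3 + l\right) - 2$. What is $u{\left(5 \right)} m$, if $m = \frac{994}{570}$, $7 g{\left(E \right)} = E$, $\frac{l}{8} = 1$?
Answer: $\frac{4615}{57} \approx 80.965$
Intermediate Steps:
$l = 8$ ($l = 8 \cdot 1 = 8$)
$g{\left(E \right)} = \frac{E}{7}$
$D{\left(s,f \right)} = 3$ ($D{\left(s,f \right)} = \left(-3 + 8\right) - 2 = 5 - 2 = 3$)
$u{\left(B \right)} = \frac{65 B}{7}$ ($u{\left(B \right)} = \left(2 + 3\right) \left(\left(3 + 3\right) \frac{B}{7} + B\right) = 5 \left(6 \frac{B}{7} + B\right) = 5 \left(\frac{6 B}{7} + B\right) = 5 \frac{13 B}{7} = \frac{65 B}{7}$)
$m = \frac{497}{285}$ ($m = 994 \cdot \frac{1}{570} = \frac{497}{285} \approx 1.7439$)
$u{\left(5 \right)} m = \frac{65}{7} \cdot 5 \cdot \frac{497}{285} = \frac{325}{7} \cdot \frac{497}{285} = \frac{4615}{57}$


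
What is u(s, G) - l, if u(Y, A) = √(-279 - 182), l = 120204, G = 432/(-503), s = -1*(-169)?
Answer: -120204 + I*√461 ≈ -1.202e+5 + 21.471*I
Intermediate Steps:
s = 169
G = -432/503 (G = 432*(-1/503) = -432/503 ≈ -0.85885)
u(Y, A) = I*√461 (u(Y, A) = √(-461) = I*√461)
u(s, G) - l = I*√461 - 1*120204 = I*√461 - 120204 = -120204 + I*√461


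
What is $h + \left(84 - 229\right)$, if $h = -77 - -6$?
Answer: $-216$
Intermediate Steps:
$h = -71$ ($h = -77 + 6 = -71$)
$h + \left(84 - 229\right) = -71 + \left(84 - 229\right) = -71 - 145 = -216$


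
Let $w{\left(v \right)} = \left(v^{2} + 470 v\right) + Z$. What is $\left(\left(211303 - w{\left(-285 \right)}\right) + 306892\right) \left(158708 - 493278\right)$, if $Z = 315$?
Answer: $-190907314850$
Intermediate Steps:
$w{\left(v \right)} = 315 + v^{2} + 470 v$ ($w{\left(v \right)} = \left(v^{2} + 470 v\right) + 315 = 315 + v^{2} + 470 v$)
$\left(\left(211303 - w{\left(-285 \right)}\right) + 306892\right) \left(158708 - 493278\right) = \left(\left(211303 - \left(315 + \left(-285\right)^{2} + 470 \left(-285\right)\right)\right) + 306892\right) \left(158708 - 493278\right) = \left(\left(211303 - \left(315 + 81225 - 133950\right)\right) + 306892\right) \left(-334570\right) = \left(\left(211303 - -52410\right) + 306892\right) \left(-334570\right) = \left(\left(211303 + 52410\right) + 306892\right) \left(-334570\right) = \left(263713 + 306892\right) \left(-334570\right) = 570605 \left(-334570\right) = -190907314850$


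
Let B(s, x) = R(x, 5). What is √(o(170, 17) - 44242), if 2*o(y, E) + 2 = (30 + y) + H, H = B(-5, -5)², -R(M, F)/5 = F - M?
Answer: I*√42893 ≈ 207.11*I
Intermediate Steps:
R(M, F) = -5*F + 5*M (R(M, F) = -5*(F - M) = -5*F + 5*M)
B(s, x) = -25 + 5*x (B(s, x) = -5*5 + 5*x = -25 + 5*x)
H = 2500 (H = (-25 + 5*(-5))² = (-25 - 25)² = (-50)² = 2500)
o(y, E) = 1264 + y/2 (o(y, E) = -1 + ((30 + y) + 2500)/2 = -1 + (2530 + y)/2 = -1 + (1265 + y/2) = 1264 + y/2)
√(o(170, 17) - 44242) = √((1264 + (½)*170) - 44242) = √((1264 + 85) - 44242) = √(1349 - 44242) = √(-42893) = I*√42893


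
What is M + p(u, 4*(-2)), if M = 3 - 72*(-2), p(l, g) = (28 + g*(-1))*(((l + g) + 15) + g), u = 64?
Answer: 2415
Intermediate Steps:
p(l, g) = (28 - g)*(15 + l + 2*g) (p(l, g) = (28 - g)*(((g + l) + 15) + g) = (28 - g)*((15 + g + l) + g) = (28 - g)*(15 + l + 2*g))
M = 147 (M = 3 - 18*(-8) = 3 + 144 = 147)
M + p(u, 4*(-2)) = 147 + (420 - 2*(4*(-2))² + 28*64 + 41*(4*(-2)) - 1*4*(-2)*64) = 147 + (420 - 2*(-8)² + 1792 + 41*(-8) - 1*(-8)*64) = 147 + (420 - 2*64 + 1792 - 328 + 512) = 147 + (420 - 128 + 1792 - 328 + 512) = 147 + 2268 = 2415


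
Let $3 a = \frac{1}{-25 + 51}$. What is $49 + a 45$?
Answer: $\frac{1289}{26} \approx 49.577$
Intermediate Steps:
$a = \frac{1}{78}$ ($a = \frac{1}{3 \left(-25 + 51\right)} = \frac{1}{3 \cdot 26} = \frac{1}{3} \cdot \frac{1}{26} = \frac{1}{78} \approx 0.012821$)
$49 + a 45 = 49 + \frac{1}{78} \cdot 45 = 49 + \frac{15}{26} = \frac{1289}{26}$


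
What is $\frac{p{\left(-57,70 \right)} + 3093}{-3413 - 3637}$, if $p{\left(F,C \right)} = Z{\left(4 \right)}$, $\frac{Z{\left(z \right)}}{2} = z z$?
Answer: $- \frac{125}{282} \approx -0.44326$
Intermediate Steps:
$Z{\left(z \right)} = 2 z^{2}$ ($Z{\left(z \right)} = 2 z z = 2 z^{2}$)
$p{\left(F,C \right)} = 32$ ($p{\left(F,C \right)} = 2 \cdot 4^{2} = 2 \cdot 16 = 32$)
$\frac{p{\left(-57,70 \right)} + 3093}{-3413 - 3637} = \frac{32 + 3093}{-3413 - 3637} = \frac{3125}{-7050} = 3125 \left(- \frac{1}{7050}\right) = - \frac{125}{282}$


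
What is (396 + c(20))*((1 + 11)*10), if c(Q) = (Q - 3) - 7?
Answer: 48720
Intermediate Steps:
c(Q) = -10 + Q (c(Q) = (-3 + Q) - 7 = -10 + Q)
(396 + c(20))*((1 + 11)*10) = (396 + (-10 + 20))*((1 + 11)*10) = (396 + 10)*(12*10) = 406*120 = 48720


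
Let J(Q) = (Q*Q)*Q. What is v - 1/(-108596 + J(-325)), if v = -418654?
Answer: -14417070993533/34436721 ≈ -4.1865e+5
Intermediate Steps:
J(Q) = Q**3 (J(Q) = Q**2*Q = Q**3)
v - 1/(-108596 + J(-325)) = -418654 - 1/(-108596 + (-325)**3) = -418654 - 1/(-108596 - 34328125) = -418654 - 1/(-34436721) = -418654 - 1*(-1/34436721) = -418654 + 1/34436721 = -14417070993533/34436721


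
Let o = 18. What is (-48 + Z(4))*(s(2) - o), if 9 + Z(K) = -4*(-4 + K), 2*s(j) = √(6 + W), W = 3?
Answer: 1881/2 ≈ 940.50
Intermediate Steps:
s(j) = 3/2 (s(j) = √(6 + 3)/2 = √9/2 = (½)*3 = 3/2)
Z(K) = 7 - 4*K (Z(K) = -9 - 4*(-4 + K) = -9 + (16 - 4*K) = 7 - 4*K)
(-48 + Z(4))*(s(2) - o) = (-48 + (7 - 4*4))*(3/2 - 1*18) = (-48 + (7 - 16))*(3/2 - 18) = (-48 - 9)*(-33/2) = -57*(-33/2) = 1881/2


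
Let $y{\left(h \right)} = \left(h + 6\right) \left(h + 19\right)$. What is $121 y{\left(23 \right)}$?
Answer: $147378$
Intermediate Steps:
$y{\left(h \right)} = \left(6 + h\right) \left(19 + h\right)$
$121 y{\left(23 \right)} = 121 \left(114 + 23^{2} + 25 \cdot 23\right) = 121 \left(114 + 529 + 575\right) = 121 \cdot 1218 = 147378$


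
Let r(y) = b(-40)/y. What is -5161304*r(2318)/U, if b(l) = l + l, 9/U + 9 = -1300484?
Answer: -14131030995520/549 ≈ -2.5740e+10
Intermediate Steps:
U = -9/1300493 (U = 9/(-9 - 1300484) = 9/(-1300493) = 9*(-1/1300493) = -9/1300493 ≈ -6.9205e-6)
b(l) = 2*l
r(y) = -80/y (r(y) = (2*(-40))/y = -80/y)
-5161304*r(2318)/U = -5161304/((-9/(1300493*((-80/2318))))) = -5161304/((-9/(1300493*((-80*1/2318))))) = -5161304/((-9/(1300493*(-40/1159)))) = -5161304/((-9/1300493*(-1159/40))) = -5161304/549/2737880 = -5161304*2737880/549 = -14131030995520/549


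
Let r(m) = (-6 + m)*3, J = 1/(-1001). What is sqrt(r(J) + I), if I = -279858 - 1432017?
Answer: 108*I*sqrt(147060914)/1001 ≈ 1308.4*I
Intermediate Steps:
J = -1/1001 ≈ -0.00099900
r(m) = -18 + 3*m
I = -1711875
sqrt(r(J) + I) = sqrt((-18 + 3*(-1/1001)) - 1711875) = sqrt((-18 - 3/1001) - 1711875) = sqrt(-18021/1001 - 1711875) = sqrt(-1713604896/1001) = 108*I*sqrt(147060914)/1001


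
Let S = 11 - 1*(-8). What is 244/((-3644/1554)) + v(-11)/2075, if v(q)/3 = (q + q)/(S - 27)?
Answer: -786760137/7561300 ≈ -104.05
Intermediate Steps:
S = 19 (S = 11 + 8 = 19)
v(q) = -3*q/4 (v(q) = 3*((q + q)/(19 - 27)) = 3*((2*q)/(-8)) = 3*((2*q)*(-⅛)) = 3*(-q/4) = -3*q/4)
244/((-3644/1554)) + v(-11)/2075 = 244/((-3644/1554)) - ¾*(-11)/2075 = 244/((-3644*1/1554)) + (33/4)*(1/2075) = 244/(-1822/777) + 33/8300 = 244*(-777/1822) + 33/8300 = -94794/911 + 33/8300 = -786760137/7561300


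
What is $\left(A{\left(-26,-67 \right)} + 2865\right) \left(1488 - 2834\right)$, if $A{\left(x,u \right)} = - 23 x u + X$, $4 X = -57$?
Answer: $\frac{100183453}{2} \approx 5.0092 \cdot 10^{7}$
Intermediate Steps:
$X = - \frac{57}{4}$ ($X = \frac{1}{4} \left(-57\right) = - \frac{57}{4} \approx -14.25$)
$A{\left(x,u \right)} = - \frac{57}{4} - 23 u x$ ($A{\left(x,u \right)} = - 23 x u - \frac{57}{4} = - 23 u x - \frac{57}{4} = - \frac{57}{4} - 23 u x$)
$\left(A{\left(-26,-67 \right)} + 2865\right) \left(1488 - 2834\right) = \left(\left(- \frac{57}{4} - \left(-1541\right) \left(-26\right)\right) + 2865\right) \left(1488 - 2834\right) = \left(\left(- \frac{57}{4} - 40066\right) + 2865\right) \left(-1346\right) = \left(- \frac{160321}{4} + 2865\right) \left(-1346\right) = \left(- \frac{148861}{4}\right) \left(-1346\right) = \frac{100183453}{2}$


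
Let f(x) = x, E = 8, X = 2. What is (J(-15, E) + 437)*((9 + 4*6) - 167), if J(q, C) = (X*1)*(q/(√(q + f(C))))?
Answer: -58558 - 4020*I*√7/7 ≈ -58558.0 - 1519.4*I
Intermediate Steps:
J(q, C) = 2*q/√(C + q) (J(q, C) = (2*1)*(q/(√(q + C))) = 2*(q/(√(C + q))) = 2*(q/√(C + q)) = 2*q/√(C + q))
(J(-15, E) + 437)*((9 + 4*6) - 167) = (2*(-15)/√(8 - 15) + 437)*((9 + 4*6) - 167) = (2*(-15)/√(-7) + 437)*((9 + 24) - 167) = (2*(-15)*(-I*√7/7) + 437)*(33 - 167) = (30*I*√7/7 + 437)*(-134) = (437 + 30*I*√7/7)*(-134) = -58558 - 4020*I*√7/7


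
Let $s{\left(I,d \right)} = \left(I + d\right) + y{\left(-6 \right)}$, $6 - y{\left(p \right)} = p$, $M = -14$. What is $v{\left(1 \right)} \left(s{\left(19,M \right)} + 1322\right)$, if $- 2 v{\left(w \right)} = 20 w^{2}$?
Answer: $-13390$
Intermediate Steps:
$v{\left(w \right)} = - 10 w^{2}$ ($v{\left(w \right)} = - \frac{20 w^{2}}{2} = - 10 w^{2}$)
$y{\left(p \right)} = 6 - p$
$s{\left(I,d \right)} = 12 + I + d$ ($s{\left(I,d \right)} = \left(I + d\right) + \left(6 - -6\right) = \left(I + d\right) + \left(6 + 6\right) = \left(I + d\right) + 12 = 12 + I + d$)
$v{\left(1 \right)} \left(s{\left(19,M \right)} + 1322\right) = - 10 \cdot 1^{2} \left(\left(12 + 19 - 14\right) + 1322\right) = \left(-10\right) 1 \left(17 + 1322\right) = \left(-10\right) 1339 = -13390$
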